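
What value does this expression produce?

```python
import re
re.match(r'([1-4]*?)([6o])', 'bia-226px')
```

The pattern matches zero or more of a character in [1-4] (lazy) (captured); then one of [6o] (captured).
`re.match` won't scan ahead — the pattern has to work from the very first character.
Here the pattern fails at index 0, so the call returns None.

None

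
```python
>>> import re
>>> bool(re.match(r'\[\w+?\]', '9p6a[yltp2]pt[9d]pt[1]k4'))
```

With `match`, the pattern is implicitly anchored at the beginning.
Here the string doesn't start with a match, so the call returns None, and `bool(None)` is False.

False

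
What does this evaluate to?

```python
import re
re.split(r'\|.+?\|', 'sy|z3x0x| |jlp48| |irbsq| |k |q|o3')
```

['sy', ' ', ' ', ' ', 'q|o3']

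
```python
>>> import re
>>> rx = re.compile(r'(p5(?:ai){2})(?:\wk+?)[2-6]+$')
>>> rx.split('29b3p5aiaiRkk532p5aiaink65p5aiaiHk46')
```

['29b3p5aiaiRkk532p5aiaink65', 'p5aiai', '']

This matches the literal 'p5', then the literal 'ai' repeated 2 times (captured); then a word character, then one or more of the literal 'k' (lazy) (non-capturing group); then one or more of a character in [2-6]; then anchored at the end.
Matches to split on: at [26:36] → 'p5aiaiHk46'.
`re.split` interleaves the captured-group text with the surrounding fragments.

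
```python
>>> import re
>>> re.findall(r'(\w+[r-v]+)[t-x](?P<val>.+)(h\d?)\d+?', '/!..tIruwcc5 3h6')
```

[('tIru', 'cc5 3', 'h')]

With 3 capturing groups, `findall` returns a 3-tuple per match.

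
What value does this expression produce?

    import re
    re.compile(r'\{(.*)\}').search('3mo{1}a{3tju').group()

`re.search` tries every starting position until one works.
The match spans [3:6] → '{1}'.
Captured: group 1 = '1'.

'{1}'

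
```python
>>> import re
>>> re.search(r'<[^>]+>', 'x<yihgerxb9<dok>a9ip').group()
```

'<yihgerxb9<dok>'

`re.search` scans for the first position where the pattern succeeds.
The match spans [1:16] → '<yihgerxb9<dok>'.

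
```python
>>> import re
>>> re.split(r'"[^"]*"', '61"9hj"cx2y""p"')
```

Matches to split on: at [2:7] → '"9hj"'; at [11:13] → '""'.
Each match becomes a cut point; 3 segments remain.

['61', 'cx2y', 'p"']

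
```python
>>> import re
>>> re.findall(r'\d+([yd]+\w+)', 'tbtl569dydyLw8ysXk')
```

Because there's exactly one group, `findall` drops the full match and keeps group 1 from the one hit.

['dydyLw8ysXk']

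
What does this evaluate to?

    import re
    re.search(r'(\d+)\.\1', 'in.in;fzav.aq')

None

`\1` has to match the exact text group 1 already captured.
`re.search` tries every starting position until one works.
Here no position works, so the call returns None.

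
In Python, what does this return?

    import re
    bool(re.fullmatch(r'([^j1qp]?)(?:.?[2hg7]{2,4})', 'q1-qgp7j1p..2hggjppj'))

The pattern matches optionally any character except [j1qp] (captured); then optionally any character, then 2 to 4 of one of [2hg7] (non-capturing group).
`fullmatch` succeeds only if the pattern covers the string from start to end.
Here the string isn't matched end-to-end, so the call returns None, and `bool(None)` is False.

False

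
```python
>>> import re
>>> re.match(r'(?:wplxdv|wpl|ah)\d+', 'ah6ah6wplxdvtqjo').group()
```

`re.match` won't scan ahead — the pattern has to work from the very first character.
The match spans [0:3] → 'ah6'.

'ah6'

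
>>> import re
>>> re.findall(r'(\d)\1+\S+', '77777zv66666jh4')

['7']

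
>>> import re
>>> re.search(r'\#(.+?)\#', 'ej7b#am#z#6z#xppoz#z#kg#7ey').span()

(4, 8)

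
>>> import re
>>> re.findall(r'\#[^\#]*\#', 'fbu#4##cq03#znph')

Scanning left to right: at [3:6] → '#4#'; at [6:12] → '#cq03#'.
Since nothing is captured, `findall` lists the 2 matched substrings directly.

['#4#', '#cq03#']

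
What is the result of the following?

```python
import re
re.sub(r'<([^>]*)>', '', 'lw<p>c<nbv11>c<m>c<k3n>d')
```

Each match is replaced by ''.

'lwcccd'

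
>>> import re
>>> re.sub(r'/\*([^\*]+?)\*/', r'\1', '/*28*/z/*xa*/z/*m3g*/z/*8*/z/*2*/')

Matches: at [0:6] → '/*28*/'; at [7:13] → '/*xa*/'; at [14:21] → '/*m3g*/'; at [22:27] → '/*8*/'; at [28:33] → '/*2*/'.
The replacement refers to a captured group, so each match is rewritten using its own captured text.

'28zxazm3gz8z2'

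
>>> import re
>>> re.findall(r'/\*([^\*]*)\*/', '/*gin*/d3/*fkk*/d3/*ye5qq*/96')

['gin', 'fkk', 'ye5qq']

One capturing group, so `findall` returns just the captured substring from each match — 3 in all.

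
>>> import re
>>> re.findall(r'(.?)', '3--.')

This matches optionally any character (captured).
Matches: at [0:1] match '3', group 1 = '3'; at [1:2] match '-', group 1 = '-'; at [2:3] match '-', group 1 = '-'; at [3:4] match '.', group 1 = '.'; at [4:4] match '', group 1 = ''.
Because there's exactly one group, `findall` drops the full match and keeps group 1 from each hit.

['3', '-', '-', '.', '']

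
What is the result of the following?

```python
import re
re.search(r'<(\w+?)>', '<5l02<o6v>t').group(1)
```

'o6v'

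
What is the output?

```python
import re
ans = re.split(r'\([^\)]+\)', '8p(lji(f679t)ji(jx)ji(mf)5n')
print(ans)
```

['8p', 'ji', 'ji', '5n']

Matches to split on: at [2:13] → '(lji(f679t)'; at [15:19] → '(jx)'; at [21:25] → '(mf)'.
`split` removes every match and returns the 4 fragments in between.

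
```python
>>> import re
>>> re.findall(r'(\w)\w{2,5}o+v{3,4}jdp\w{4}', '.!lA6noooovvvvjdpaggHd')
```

['l']

Pattern: a word character (captured); then 2 to 5 of a word character, then one or more of the literal 'o'; then 3 to 4 of a literal 'v', then the literal 'jdp', then exactly 4 of a word character.
Walking the string: at [2:21] match 'lA6noooovvvvjdpaggH', group 1 = 'l'.
With a single group, `findall` returns only what that group captured — 1 item.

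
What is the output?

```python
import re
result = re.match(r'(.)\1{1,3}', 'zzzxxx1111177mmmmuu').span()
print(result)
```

(0, 3)

After group 1 captures some text, `\1` only succeeds where that same text appears again.
`re.match` only tries the pattern at the start of the string.
The match spans [0:3] → 'zzz'.
Captured: group 1 = 'z'.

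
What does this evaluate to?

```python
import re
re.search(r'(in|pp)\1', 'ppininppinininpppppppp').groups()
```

('in',)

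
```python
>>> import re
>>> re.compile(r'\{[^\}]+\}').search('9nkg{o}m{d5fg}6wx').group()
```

`search` walks the string left to right and returns the first match it finds.
The match spans [4:7] → '{o}'.

'{o}'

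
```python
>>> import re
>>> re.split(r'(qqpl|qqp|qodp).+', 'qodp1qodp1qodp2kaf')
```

Matches to split on: at [0:18] → 'qodp1qodp1qodp2kaf'.
With a capturing group present, the delimiter's captured portion is kept in the result list.

['', 'qodp', '']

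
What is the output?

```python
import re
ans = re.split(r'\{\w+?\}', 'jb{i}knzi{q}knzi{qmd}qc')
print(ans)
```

Matches to split on: at [2:5] → '{i}'; at [9:12] → '{q}'; at [16:21] → '{qmd}'.
The string is cut at each match, leaving 4 pieces.

['jb', 'knzi', 'knzi', 'qc']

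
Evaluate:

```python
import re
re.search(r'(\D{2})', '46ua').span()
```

(2, 4)

Pattern: exactly 2 of a non-digit (captured).
Unlike `match`, `search` isn't anchored — it looks for the pattern anywhere in the string.
The match spans [2:4] → 'ua'.
Captured: group 1 = 'ua'.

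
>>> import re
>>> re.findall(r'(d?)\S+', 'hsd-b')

The pattern matches optionally a literal 'd' (captured); then one or more of a non-whitespace character.
Scanning left to right: at [0:5] match 'hsd-b', group 1 = ''.
With a single group, `findall` returns only what that group captured — 1 item.

['']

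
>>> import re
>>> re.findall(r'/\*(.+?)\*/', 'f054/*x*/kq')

One capturing group, so `findall` returns just the captured substring from the one match — 1 in all.

['x']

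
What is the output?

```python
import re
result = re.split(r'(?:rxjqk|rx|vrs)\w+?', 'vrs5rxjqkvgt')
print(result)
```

['', '', 'gt']

Branches in `(...|...)` are attempted left-to-right; the first branch that allows the whole pattern to succeed is taken.
Matches to split on: at [0:4] → 'vrs5'; at [4:10] → 'rxjqkv'.
`split` removes every match and returns the 3 fragments in between.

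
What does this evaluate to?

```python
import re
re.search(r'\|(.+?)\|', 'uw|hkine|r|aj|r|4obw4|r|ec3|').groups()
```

('hkine',)

The match spans [2:9] → '|hkine|'.
Captured: group 1 = 'hkine'.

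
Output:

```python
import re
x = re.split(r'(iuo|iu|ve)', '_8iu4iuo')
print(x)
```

['_8', 'iu', '4', 'iuo', '']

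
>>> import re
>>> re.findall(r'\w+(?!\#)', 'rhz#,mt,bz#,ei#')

['rh', 'mt', 'b', 'e']

Because the assertion is negative and zero-width, positions next to the forbidden text are skipped.
Matches: at [0:2] → 'rh'; at [5:7] → 'mt'; at [8:9] → 'b'; at [12:13] → 'e'.
Since nothing is captured, `findall` lists the 4 matched substrings directly.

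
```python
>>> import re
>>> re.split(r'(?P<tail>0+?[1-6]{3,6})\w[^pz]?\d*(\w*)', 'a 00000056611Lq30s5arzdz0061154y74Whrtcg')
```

The pattern matches one or more of a literal '0' (lazy), then 3 to 6 of a character in [1-6] (captured as 'tail'); then a word character, then optionally any character except [pz], then zero or more of a digit; then zero or more of a word character (captured).
Matches to split on: at [2:40] → '00000056611Lq30s5arzdz0061154y74Whrtcg'.
The group in the pattern means `split` returns the separators' captures alongside the pieces.

['a ', '00000056611', 's5arzdz0061154y74Whrtcg', '']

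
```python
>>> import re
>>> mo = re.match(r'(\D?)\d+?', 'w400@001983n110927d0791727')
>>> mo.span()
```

This matches optionally a non-digit (captured); then one or more of a digit (lazy).
`re.match` won't scan ahead — the pattern has to work from the very first character.
The match spans [0:2] → 'w4'.
Captured: group 1 = 'w'.

(0, 2)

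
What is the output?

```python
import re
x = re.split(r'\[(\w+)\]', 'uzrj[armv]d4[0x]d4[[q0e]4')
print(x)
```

['uzrj', 'armv', 'd4', '0x', 'd4[', 'q0e', '4']

Matches to split on: at [4:10] → '[armv]'; at [12:16] → '[0x]'; at [19:24] → '[q0e]'.
With a capturing group present, the delimiter's captured portion is kept in the result list.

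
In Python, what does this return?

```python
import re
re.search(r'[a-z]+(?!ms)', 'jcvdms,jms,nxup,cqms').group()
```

'jcvdms'

The negative lookaround is zero-width — it rules out positions where the adjacent text would match, without consuming anything.
`re.search` scans for the first position where the pattern succeeds.
The match spans [0:6] → 'jcvdms'.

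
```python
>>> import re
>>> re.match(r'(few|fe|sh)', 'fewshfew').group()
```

'few'

Alternation tries branches left to right and keeps the first one that lets the overall match succeed at that position.
`re.match` only tries the pattern at the start of the string.
The match spans [0:3] → 'few'.
Captured: group 1 = 'few'.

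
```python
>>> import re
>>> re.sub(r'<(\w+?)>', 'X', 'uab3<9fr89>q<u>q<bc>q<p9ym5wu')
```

'uab3XqXqXq<p9ym5wu'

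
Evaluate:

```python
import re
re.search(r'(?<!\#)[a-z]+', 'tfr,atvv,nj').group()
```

The negative lookaround is zero-width — it rules out positions where the adjacent text would match, without consuming anything.
`re.search` scans for the first position where the pattern succeeds.
The match spans [0:3] → 'tfr'.

'tfr'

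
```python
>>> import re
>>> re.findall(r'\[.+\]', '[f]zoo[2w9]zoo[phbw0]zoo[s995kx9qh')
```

['[f]zoo[2w9]zoo[phbw0]']

No capturing groups, so `findall` returns the 1 full match string.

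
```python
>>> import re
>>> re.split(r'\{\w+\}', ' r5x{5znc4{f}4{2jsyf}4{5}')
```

Matches to split on: at [10:13] → '{f}'; at [14:21] → '{2jsyf}'; at [22:25] → '{5}'.
The string is cut at each match, leaving 4 pieces.

[' r5x{5znc4', '4', '4', '']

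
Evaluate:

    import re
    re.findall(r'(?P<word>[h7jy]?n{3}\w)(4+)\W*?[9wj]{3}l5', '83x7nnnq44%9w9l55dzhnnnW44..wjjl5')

[('7nnnq', '44'), ('hnnnW', '44')]

The pattern matches optionally one of [h7jy], then exactly 3 of a literal 'n', then a word character (captured as 'word'); then one or more of a literal '4' (captured); then zero or more of a non-word character (lazy), then exactly 3 of one of [9wj], then the literal 'l5'.
Matches: at [3:16] match '7nnnq44%9w9l5', groups = ('7nnnq', '44'); at [19:33] match 'hnnnW44..wjjl5', groups = ('hnnnW', '44').
With 2 capturing groups, `findall` returns a 2-tuple per match.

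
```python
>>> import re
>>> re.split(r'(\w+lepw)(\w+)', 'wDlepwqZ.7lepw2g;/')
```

['', 'wDlepw', 'qZ', '.', '7lepw', '2g', ';/']

The pattern matches one or more of a word character, then the literal 'l', then the literal 'epw' (captured); then one or more of a word character (captured).
Because the pattern has a capturing group, `split` also inserts each captured text between the pieces.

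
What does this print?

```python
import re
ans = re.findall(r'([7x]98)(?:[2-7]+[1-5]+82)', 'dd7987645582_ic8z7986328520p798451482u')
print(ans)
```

['798', '798']

Pattern: one of [7x], then the literal '98' (captured); then one or more of a character in [2-7], then one or more of a character in [1-5], then the literal '82' (non-capturing group).
Matches: at [2:12] match '7987645582', group 1 = '798'; at [28:37] match '798451482', group 1 = '798'.
Because there's exactly one group, `findall` drops the full match and keeps group 1 from each hit.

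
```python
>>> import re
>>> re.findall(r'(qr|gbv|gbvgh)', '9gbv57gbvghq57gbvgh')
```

['gbv', 'gbv', 'gbv']

Branches in `(...|...)` are attempted left-to-right; the first branch that allows the whole pattern to succeed is taken.
Scanning left to right: at [1:4] match 'gbv', group 1 = 'gbv'; at [6:9] match 'gbv', group 1 = 'gbv'; at [14:17] match 'gbv', group 1 = 'gbv'.
Because there's exactly one group, `findall` drops the full match and keeps group 1 from each hit.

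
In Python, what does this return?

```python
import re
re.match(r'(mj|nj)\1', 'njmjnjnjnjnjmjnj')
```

`match` is anchored at position 0; if the pattern doesn't fit there, it returns None.
Here the string doesn't start with a match, so the call returns None.

None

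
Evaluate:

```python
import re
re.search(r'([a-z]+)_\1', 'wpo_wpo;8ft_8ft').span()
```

(0, 7)

`\1` has to match the exact text group 1 already captured.
Unlike `match`, `search` isn't anchored — it looks for the pattern anywhere in the string.
The match spans [0:7] → 'wpo_wpo'.
Captured: group 1 = 'wpo'.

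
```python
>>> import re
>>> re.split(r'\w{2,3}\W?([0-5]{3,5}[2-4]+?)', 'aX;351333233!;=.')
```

['', '351333', '233!;=.']

Pattern: 2 to 3 of a word character; then optionally a non-word character; then 3 to 5 of a character in [0-5], then one or more of a character in [2-4] (lazy) (captured).
With the lazy modifier that quantifier settles for the fewest repetitions that let the rest of the pattern succeed (the atoms after it are unaffected and can still be greedy).
Matches to split on: at [0:9] → 'aX;351333'.
`re.split` interleaves the captured-group text with the surrounding fragments.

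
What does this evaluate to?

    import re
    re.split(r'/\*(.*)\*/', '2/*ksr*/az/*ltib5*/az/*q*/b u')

Matches to split on: at [1:26] → '/*ksr*/az/*ltib5*/az/*q*/'.
Because the pattern has a capturing group, `split` also inserts each captured text between the pieces.

['2', 'ksr*/az/*ltib5*/az/*q', 'b u']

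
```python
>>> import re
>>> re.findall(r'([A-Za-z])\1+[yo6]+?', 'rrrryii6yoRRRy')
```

After group 1 captures some text, `\1` only succeeds where that same text appears again.
Walking the string: at [0:5] match 'rrrry', group 1 = 'r'; at [5:8] match 'ii6', group 1 = 'i'; at [10:14] match 'RRRy', group 1 = 'R'.
Because there's exactly one group, `findall` drops the full match and keeps group 1 from each hit.

['r', 'i', 'R']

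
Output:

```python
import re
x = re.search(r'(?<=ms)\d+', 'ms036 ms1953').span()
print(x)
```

(2, 5)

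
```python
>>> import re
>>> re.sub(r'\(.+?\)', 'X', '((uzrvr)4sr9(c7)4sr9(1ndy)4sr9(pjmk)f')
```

`sub` substitutes 'X' at each match site.

'X4sr9X4sr9X4sr9Xf'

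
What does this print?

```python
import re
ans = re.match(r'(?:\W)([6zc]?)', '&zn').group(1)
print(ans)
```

z

The pattern matches a non-word character (non-capturing group); then optionally one of [6zc] (captured).
`re.match` only tries the pattern at the start of the string.
The match spans [0:2] → '&z'.
Captured: group 1 = 'z'.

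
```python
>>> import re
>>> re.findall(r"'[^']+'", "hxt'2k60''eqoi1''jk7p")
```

Walking the string: at [3:9] → "'2k60'"; at [9:16] → "'eqoi1'".
`findall` yields the raw match text (2 of them) because the pattern has no groups.

["'2k60'", "'eqoi1'"]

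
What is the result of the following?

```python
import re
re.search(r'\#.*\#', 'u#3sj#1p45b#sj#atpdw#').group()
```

`re.search` scans for the first position where the pattern succeeds.
The match spans [1:21] → '#3sj#1p45b#sj#atpdw#'.

'#3sj#1p45b#sj#atpdw#'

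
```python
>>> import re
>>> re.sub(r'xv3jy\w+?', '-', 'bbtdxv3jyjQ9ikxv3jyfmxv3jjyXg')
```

'bbtd-Q9ik-mxv3jjyXg'

The pattern matches the literal 'xv', then the literal '3jy'; then one or more of a word character (lazy).
With the lazy modifier that quantifier settles for the fewest repetitions that let the rest of the pattern succeed (the atoms after it are unaffected and can still be greedy).
Matches: at [4:10] → 'xv3jyj'; at [14:20] → 'xv3jyf'.
Each match is replaced by '-'.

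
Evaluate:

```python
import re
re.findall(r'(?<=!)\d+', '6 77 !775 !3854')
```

['775', '3854']

The positive lookaround only admits positions where the adjacent text matches; those characters stay outside the span.
Since nothing is captured, `findall` lists the 2 matched substrings directly.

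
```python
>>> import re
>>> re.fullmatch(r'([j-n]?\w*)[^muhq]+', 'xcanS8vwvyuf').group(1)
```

This matches optionally a character in [j-n], then zero or more of a word character (captured); then one or more of any character except [muhq].
`re.fullmatch` requires the pattern to consume the entire string.
The match spans [0:12] → 'xcanS8vwvyuf'.
Captured: group 1 = 'xcanS8vwvyu'.

'xcanS8vwvyu'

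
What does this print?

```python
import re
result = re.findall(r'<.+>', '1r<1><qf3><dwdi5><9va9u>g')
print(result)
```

['<1><qf3><dwdi5><9va9u>']

Matches: at [2:24] → '<1><qf3><dwdi5><9va9u>'.
Since nothing is captured, `findall` lists the 1 matched substring directly.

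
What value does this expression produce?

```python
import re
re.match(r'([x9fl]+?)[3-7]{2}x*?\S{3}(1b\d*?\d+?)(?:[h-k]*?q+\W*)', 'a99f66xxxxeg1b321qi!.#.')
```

`re.match` only tries the pattern at the start of the string.
Here the pattern fails at index 0, so the call returns None.

None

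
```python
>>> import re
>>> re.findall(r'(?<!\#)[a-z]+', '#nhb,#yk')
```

`(?!…)`/`(?<!…)` only lets a position through if the neighbouring text does NOT match; no characters are consumed.
Matches: at [2:4] → 'hb'; at [7:8] → 'k'.
No capturing groups, so `findall` returns the 2 full match strings.

['hb', 'k']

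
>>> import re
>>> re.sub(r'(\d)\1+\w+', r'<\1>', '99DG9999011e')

'<9>'

The backreference `\1` re-matches whatever the first group consumed, character for character.
Each match is replaced using the text its own group 1 captured.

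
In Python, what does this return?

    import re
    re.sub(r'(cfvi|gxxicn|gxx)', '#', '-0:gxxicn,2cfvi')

Alternation isn't longest-match — the leftmost alternative that fits at this position is chosen.
Matches: at [3:9] → 'gxxicn'; at [11:15] → 'cfvi'.
Each match is replaced by '#'.

'-0:#,2#'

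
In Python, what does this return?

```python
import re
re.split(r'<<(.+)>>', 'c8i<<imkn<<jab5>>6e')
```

Matches to split on: at [3:17] → '<<imkn<<jab5>>'.
`re.split` interleaves the captured-group text with the surrounding fragments.

['c8i', 'imkn<<jab5', '6e']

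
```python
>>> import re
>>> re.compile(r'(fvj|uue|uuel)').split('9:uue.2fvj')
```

['9:', 'uue', '.2', 'fvj', '']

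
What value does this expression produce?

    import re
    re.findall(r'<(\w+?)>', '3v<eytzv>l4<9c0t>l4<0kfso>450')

`findall` collects group 1 from each match (3 total).

['eytzv', '9c0t', '0kfso']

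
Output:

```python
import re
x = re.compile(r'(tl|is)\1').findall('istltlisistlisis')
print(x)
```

`\1` is not a pattern — it's the concrete string captured by group 1, re-applied verbatim.
One capturing group, so `findall` returns just the captured substring from each match — 3 in all.

['tl', 'is', 'is']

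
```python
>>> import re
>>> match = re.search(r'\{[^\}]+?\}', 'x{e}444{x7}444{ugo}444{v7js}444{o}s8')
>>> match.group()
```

'{e}'

`re.search` tries every starting position until one works.
The match spans [1:4] → '{e}'.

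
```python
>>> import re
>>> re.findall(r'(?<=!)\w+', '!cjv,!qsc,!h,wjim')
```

['cjv', 'qsc', 'h']

Lookahead/lookbehind check context without consuming it, so the matched span excludes the asserted characters.
Scanning left to right: at [1:4] → 'cjv'; at [6:9] → 'qsc'; at [11:12] → 'h'.
No capturing groups, so `findall` returns the 3 full match strings.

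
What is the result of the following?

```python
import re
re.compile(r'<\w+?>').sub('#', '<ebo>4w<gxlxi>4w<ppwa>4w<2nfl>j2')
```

'#4w#4w#4w#j2'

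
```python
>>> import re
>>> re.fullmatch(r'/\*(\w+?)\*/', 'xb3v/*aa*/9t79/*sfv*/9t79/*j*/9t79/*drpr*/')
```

None

`fullmatch` succeeds only if the pattern covers the string from start to end.
Here the string isn't matched end-to-end, so the call returns None.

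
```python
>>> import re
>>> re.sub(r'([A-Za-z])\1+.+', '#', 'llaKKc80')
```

'#'

`\1` is not a pattern — it's the concrete string captured by group 1, re-applied verbatim.
Matches: at [0:8] → 'llaKKc80'.
Each match is replaced by '#'.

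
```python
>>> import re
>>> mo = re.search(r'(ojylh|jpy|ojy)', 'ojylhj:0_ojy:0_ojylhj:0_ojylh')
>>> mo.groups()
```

The regex engine tests alternatives in the order written; an earlier branch that matches wins even if a later one would match more.
Unlike `match`, `search` isn't anchored — it looks for the pattern anywhere in the string.
The match spans [0:5] → 'ojylh'.
Captured: group 1 = 'ojylh'.

('ojylh',)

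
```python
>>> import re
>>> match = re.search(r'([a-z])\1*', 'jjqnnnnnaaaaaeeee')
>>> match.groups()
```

('j',)

The match spans [0:2] → 'jj'.
Captured: group 1 = 'j'.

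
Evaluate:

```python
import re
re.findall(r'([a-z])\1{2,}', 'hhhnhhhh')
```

After group 1 captures some text, `\1` only succeeds where that same text appears again.
Scanning left to right: at [0:3] match 'hhh', group 1 = 'h'; at [4:8] match 'hhhh', group 1 = 'h'.
One capturing group, so `findall` returns just the captured substring from each match — 2 in all.

['h', 'h']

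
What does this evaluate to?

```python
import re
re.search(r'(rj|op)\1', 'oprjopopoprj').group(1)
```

'op'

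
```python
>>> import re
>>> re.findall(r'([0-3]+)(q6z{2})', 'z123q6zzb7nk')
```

`findall` packs the 2 group values into a tuple for every match.

[('123', 'q6zz')]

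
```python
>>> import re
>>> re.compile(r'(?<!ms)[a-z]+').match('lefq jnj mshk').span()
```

`re.match` won't scan ahead — the pattern has to work from the very first character.
The match spans [0:4] → 'lefq'.

(0, 4)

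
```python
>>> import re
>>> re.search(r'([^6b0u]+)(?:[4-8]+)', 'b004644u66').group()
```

'4644'

This matches one or more of any character except [6b0u] (captured); then one or more of a character in [4-8] (non-capturing group).
The match spans [3:7] → '4644'.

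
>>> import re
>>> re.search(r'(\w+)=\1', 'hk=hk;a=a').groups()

The match spans [0:5] → 'hk=hk'.
Captured: group 1 = 'hk'.

('hk',)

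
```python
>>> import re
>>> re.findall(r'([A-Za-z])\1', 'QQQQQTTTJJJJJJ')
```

After group 1 captures some text, `\1` only succeeds where that same text appears again.
Scanning left to right: at [0:2] match 'QQ', group 1 = 'Q'; at [2:4] match 'QQ', group 1 = 'Q'; at [5:7] match 'TT', group 1 = 'T'; at [8:10] match 'JJ', group 1 = 'J'; at [10:12] match 'JJ', group 1 = 'J'; ….
One capturing group, so `findall` returns just the captured substring from each match — 6 in all.

['Q', 'Q', 'T', 'J', 'J', 'J']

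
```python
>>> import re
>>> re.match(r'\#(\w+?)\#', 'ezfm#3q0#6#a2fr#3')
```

None

`re.match` only tries the pattern at the start of the string.
Here the pattern fails at index 0, so the call returns None.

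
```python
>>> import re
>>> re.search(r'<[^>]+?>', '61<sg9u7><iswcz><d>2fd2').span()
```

(2, 9)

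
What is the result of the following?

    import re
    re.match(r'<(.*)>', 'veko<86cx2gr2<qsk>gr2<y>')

None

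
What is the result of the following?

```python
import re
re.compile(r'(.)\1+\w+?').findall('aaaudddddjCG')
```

After group 1 captures some text, `\1` only succeeds where that same text appears again.
`findall` collects group 1 from each match (2 total).

['a', 'd']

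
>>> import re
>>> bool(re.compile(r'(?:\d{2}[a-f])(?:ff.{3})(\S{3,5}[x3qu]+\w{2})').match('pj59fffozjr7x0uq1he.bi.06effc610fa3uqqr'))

False

Pattern: exactly 2 of a digit, then a character in [a-f] (non-capturing group); then the literal 'ff', then exactly 3 of any character (non-capturing group); then 3 to 5 of a non-whitespace character, then one or more of one of [x3qu], then exactly 2 of a word character (captured).
`re.match` won't scan ahead — the pattern has to work from the very first character.
Here position 0 doesn't satisfy it, so the call returns None, and `bool(None)` is False.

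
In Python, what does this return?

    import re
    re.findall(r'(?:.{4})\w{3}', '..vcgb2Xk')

['..vcgb2']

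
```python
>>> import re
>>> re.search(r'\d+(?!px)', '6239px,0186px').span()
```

(0, 3)

The negative lookaround is zero-width — it rules out positions where the adjacent text would match, without consuming anything.
`re.search` scans for the first position where the pattern succeeds.
The match spans [0:3] → '623'.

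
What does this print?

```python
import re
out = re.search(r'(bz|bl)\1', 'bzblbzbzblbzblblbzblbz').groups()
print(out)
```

('bz',)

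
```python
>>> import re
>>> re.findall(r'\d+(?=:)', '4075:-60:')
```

['4075', '60']

Because the assertion is zero-width, the text it checks is not consumed and won't appear in the result.
Scanning left to right: at [0:4] → '4075'; at [6:8] → '60'.
No capturing groups, so `findall` returns the 2 full match strings.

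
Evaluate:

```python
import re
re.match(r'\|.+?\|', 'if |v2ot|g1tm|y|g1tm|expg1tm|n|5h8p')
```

None

With `match`, the pattern is implicitly anchored at the beginning.
Here the pattern fails at index 0, so the call returns None.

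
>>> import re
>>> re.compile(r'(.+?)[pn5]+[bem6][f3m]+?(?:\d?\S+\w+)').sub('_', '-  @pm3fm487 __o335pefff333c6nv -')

'__ -'

The pattern matches one or more of any character (lazy) (captured); then one or more of one of [pn5], then one of [bem6]; then one or more of one of [f3m] (lazy); then optionally a digit, then one or more of a non-whitespace character, then one or more of a word character (non-capturing group).
Lazy quantifiers expand one character at a time until the remainder of the pattern can match.
Matches: at [0:12] → '-  @pm3fm487'; at [12:31] → ' __o335pefff333c6nv'.
Every occurrence is swapped for '_'.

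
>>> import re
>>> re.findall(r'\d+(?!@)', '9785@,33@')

['978', '3']

Because the assertion is negative and zero-width, positions next to the forbidden text are skipped.
Scanning left to right: at [0:3] → '978'; at [6:7] → '3'.
No capturing groups, so `findall` returns the 2 full match strings.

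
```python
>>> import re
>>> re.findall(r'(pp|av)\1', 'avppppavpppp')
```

A backreference is literal: `\1` must see the identical characters the first group matched.
Matches: at [2:6] match 'pppp', group 1 = 'pp'; at [8:12] match 'pppp', group 1 = 'pp'.
One capturing group, so `findall` returns just the captured substring from each match — 2 in all.

['pp', 'pp']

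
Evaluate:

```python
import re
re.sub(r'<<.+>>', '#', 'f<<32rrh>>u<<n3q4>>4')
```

'f#4'

Every occurrence is swapped for '#'.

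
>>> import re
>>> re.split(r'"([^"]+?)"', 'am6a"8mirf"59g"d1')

['am6a', '8mirf', '59g"d1']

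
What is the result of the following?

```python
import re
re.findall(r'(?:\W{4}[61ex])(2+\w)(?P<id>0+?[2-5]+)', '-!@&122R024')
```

[('22R', '024')]

This matches exactly 4 of a non-word character, then one of [61ex] (non-capturing group); then one or more of the literal '2', then a word character (captured); then one or more of the literal '0' (lazy), then one or more of a character in [2-5] (captured as 'id').
Scanning left to right: at [0:11] match '-!@&122R024', groups = ('22R', '024').
With 2 capturing groups, `findall` returns a 2-tuple per match.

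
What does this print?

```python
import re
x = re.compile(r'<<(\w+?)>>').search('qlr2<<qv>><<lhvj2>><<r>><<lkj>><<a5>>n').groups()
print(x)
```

`re.search` tries every starting position until one works.
The match spans [4:10] → '<<qv>>'.
Captured: group 1 = 'qv'.

('qv',)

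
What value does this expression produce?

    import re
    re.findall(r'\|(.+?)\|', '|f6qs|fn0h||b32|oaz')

Matches: at [0:6] match '|f6qs|', group 1 = 'f6qs'; at [10:16] match '||b32|', group 1 = '|b32'.
With a single group, `findall` returns only what that group captured — 2 items.

['f6qs', '|b32']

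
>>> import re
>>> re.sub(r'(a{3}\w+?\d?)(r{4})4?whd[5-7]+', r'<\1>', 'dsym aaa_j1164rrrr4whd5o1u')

The pattern matches exactly 3 of a literal 'a', then one or more of a word character (lazy), then optionally a digit (captured); then exactly 4 of a literal 'r' (captured); then optionally the literal '4', then the literal 'whd', then one or more of a character in [5-7].
Matches: at [5:23] → 'aaa_j1164rrrr4whd5'.
The replacement refers to a captured group, so each match is rewritten using its own captured text.

'dsym <aaa_j1164>o1u'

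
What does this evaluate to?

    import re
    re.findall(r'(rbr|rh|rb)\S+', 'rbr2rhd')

['rbr']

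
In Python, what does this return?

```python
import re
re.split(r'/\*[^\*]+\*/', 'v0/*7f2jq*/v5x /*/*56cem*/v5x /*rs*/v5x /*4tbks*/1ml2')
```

Matches to split on: at [2:11] → '/*7f2jq*/'; at [17:26] → '/*56cem*/'; at [30:36] → '/*rs*/'; at [40:49] → '/*4tbks*/'.
Splitting on the pattern gives 5 pieces.

['v0', 'v5x /*', 'v5x ', 'v5x ', '1ml2']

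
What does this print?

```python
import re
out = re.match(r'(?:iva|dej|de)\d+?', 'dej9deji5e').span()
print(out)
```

(0, 4)

`re.match` won't scan ahead — the pattern has to work from the very first character.
The match spans [0:4] → 'dej9'.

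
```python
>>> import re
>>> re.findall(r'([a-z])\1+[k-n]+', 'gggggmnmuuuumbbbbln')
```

['g', 'u', 'b']

`\1` is not a pattern — it's the concrete string captured by group 1, re-applied verbatim.
Because there's exactly one group, `findall` drops the full match and keeps group 1 from each hit.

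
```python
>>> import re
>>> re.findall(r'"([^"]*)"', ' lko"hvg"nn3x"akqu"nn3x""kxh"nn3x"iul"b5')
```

Matches: at [4:9] match '"hvg"', group 1 = 'hvg'; at [13:19] match '"akqu"', group 1 = 'akqu'; at [23:25] match '""', group 1 = ''; at [28:34] match '"nn3x"', group 1 = 'nn3x'.
Because there's exactly one group, `findall` drops the full match and keeps group 1 from each hit.

['hvg', 'akqu', '', 'nn3x']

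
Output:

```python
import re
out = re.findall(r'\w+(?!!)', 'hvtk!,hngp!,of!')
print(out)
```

The negative lookaround is zero-width — it rules out positions where the adjacent text would match, without consuming anything.
Since nothing is captured, `findall` lists the 3 matched substrings directly.

['hvt', 'hng', 'o']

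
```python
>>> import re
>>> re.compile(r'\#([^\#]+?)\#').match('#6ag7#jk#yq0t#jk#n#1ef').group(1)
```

'6ag7'

`match` is anchored at position 0; if the pattern doesn't fit there, it returns None.
The match spans [0:6] → '#6ag7#'.
Captured: group 1 = '6ag7'.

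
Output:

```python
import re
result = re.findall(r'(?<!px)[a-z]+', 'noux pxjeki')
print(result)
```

A negative assertion filters positions out without eating any characters.
Walking the string: at [0:4] → 'noux'; at [5:11] → 'pxjeki'.
With no groups in the pattern, `findall` gives back each whole match — 2 here.

['noux', 'pxjeki']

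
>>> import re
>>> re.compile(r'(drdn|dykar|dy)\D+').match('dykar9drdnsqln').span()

`re.match` won't scan ahead — the pattern has to work from the very first character.
The match spans [0:5] → 'dykar'.
Captured: group 1 = 'dy'.

(0, 5)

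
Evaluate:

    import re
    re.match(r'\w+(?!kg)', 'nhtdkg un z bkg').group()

'nhtdkg'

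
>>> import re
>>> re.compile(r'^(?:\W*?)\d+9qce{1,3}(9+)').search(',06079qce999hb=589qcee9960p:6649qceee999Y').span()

(0, 12)

The match spans [0:12] → ',06079qce999'.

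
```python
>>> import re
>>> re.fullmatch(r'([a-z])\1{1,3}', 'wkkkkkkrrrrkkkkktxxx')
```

None

`\1` has to match the exact text group 1 already captured.
`re.fullmatch` is like wrapping the pattern in `^…$` (in single-line mode).
Here the string isn't matched end-to-end, so the call returns None.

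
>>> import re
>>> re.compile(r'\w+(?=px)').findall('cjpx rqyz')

Because the assertion is zero-width, the text it checks is not consumed and won't appear in the result.
Scanning left to right: at [0:2] → 'cj'.
`findall` yields the raw match text (1 of them) because the pattern has no groups.

['cj']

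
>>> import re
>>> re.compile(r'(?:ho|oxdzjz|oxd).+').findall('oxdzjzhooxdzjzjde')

Matches: at [0:17] → 'oxdzjzhooxdzjzjde'.
With no groups in the pattern, `findall` gives back each whole match — 1 here.

['oxdzjzhooxdzjzjde']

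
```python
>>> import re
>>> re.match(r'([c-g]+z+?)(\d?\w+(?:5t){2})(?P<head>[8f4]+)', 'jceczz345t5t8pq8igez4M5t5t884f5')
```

The pattern matches one or more of a character in [c-g], then one or more of a literal 'z' (lazy) (captured); then optionally a digit, then one or more of a word character, then the literal '5t' repeated 2 times (captured); then one or more of one of [8f4] (captured as 'head').
`match` is anchored at position 0; if the pattern doesn't fit there, it returns None.
Here position 0 doesn't satisfy it, so the call returns None.

None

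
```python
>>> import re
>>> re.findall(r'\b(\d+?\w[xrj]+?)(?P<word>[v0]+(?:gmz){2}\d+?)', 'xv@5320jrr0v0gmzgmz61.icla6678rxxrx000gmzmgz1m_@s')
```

This matches a word boundary (`\b`, zero-width); then one or more of a digit (lazy), then a word character, then one or more of one of [xrj] (lazy) (captured); then one or more of one of [v0], then the literal 'gmz' repeated 2 times, then one or more of a digit (lazy) (captured as 'word').
`findall` packs the 2 group values into a tuple for every match.

[('5320jrr', '0v0gmzgmz6')]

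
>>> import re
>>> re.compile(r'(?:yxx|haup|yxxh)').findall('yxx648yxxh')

Branches in `(...|...)` are attempted left-to-right; the first branch that allows the whole pattern to succeed is taken.
Scanning left to right: at [0:3] → 'yxx'; at [6:9] → 'yxx'.
`findall` yields the raw match text (2 of them) because the pattern has no groups.

['yxx', 'yxx']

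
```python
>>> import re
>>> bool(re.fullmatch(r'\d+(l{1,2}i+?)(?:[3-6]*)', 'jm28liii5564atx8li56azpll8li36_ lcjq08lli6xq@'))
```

Pattern: one or more of a digit; then 1 to 2 of a literal 'l', then one or more of the literal 'i' (lazy) (captured); then zero or more of a character in [3-6] (non-capturing group).
`re.fullmatch` requires the pattern to consume the entire string.
Here the string isn't matched end-to-end, so the call returns None, and `bool(None)` is False.

False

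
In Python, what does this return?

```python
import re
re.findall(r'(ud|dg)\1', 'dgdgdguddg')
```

A backreference is literal: `\1` must see the identical characters the first group matched.
Matches: at [0:4] match 'dgdg', group 1 = 'dg'.
Because there's exactly one group, `findall` drops the full match and keeps group 1 from the one hit.

['dg']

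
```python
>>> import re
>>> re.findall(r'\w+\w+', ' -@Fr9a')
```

['Fr9a']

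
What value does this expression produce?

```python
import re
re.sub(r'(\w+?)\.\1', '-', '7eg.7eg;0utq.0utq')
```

'-;-'

`\1` is not a pattern — it's the concrete string captured by group 1, re-applied verbatim.
Every occurrence is swapped for '-'.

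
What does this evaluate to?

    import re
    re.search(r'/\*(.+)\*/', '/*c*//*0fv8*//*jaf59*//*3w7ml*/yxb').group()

Unlike `match`, `search` isn't anchored — it looks for the pattern anywhere in the string.
The match spans [0:31] → '/*c*//*0fv8*//*jaf59*//*3w7ml*/'.
Captured: group 1 = 'c*//*0fv8*//*jaf59*//*3w7ml'.

'/*c*//*0fv8*//*jaf59*//*3w7ml*/'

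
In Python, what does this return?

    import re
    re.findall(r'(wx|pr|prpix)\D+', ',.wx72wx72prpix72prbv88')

['pr', 'pr']

Walking the string: at [10:15] match 'prpix', group 1 = 'pr'; at [17:21] match 'prbv', group 1 = 'pr'.
`findall` collects group 1 from each match (2 total).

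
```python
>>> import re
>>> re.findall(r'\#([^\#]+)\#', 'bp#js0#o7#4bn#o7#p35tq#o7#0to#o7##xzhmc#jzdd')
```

['js0', '4bn', 'p35tq', '0to', 'xzhmc']

Because there's exactly one group, `findall` drops the full match and keeps group 1 from each hit.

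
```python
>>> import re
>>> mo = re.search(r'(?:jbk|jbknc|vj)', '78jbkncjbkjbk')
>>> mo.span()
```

Alternation tries branches left to right and keeps the first one that lets the overall match succeed at that position.
`search` walks the string left to right and returns the first match it finds.
The match spans [2:5] → 'jbk'.

(2, 5)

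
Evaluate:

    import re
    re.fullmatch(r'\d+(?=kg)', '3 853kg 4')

None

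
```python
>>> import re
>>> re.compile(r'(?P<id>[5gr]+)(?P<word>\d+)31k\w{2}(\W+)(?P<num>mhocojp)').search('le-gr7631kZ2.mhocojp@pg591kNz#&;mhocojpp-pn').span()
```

(3, 20)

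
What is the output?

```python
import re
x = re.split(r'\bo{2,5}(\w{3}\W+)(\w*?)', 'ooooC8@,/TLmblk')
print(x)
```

A `+?`/`*?`/`{m,n}?` starts at its minimum and grows only as far as needed for what follows to match.
With a capturing group present, the delimiter's captured portion is kept in the result list.

['', 'oC8@,/', '', 'TLmblk']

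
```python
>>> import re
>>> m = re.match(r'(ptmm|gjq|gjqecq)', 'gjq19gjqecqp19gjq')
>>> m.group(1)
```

'gjq'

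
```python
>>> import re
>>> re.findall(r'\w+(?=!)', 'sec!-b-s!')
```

Because the assertion is zero-width, the text it checks is not consumed and won't appear in the result.
Scanning left to right: at [0:3] → 'sec'; at [7:8] → 's'.
Since nothing is captured, `findall` lists the 2 matched substrings directly.

['sec', 's']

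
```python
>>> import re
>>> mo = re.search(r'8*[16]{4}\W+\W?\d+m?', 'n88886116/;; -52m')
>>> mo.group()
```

The match spans [1:17] → '88886116/;; -52m'.

'88886116/;; -52m'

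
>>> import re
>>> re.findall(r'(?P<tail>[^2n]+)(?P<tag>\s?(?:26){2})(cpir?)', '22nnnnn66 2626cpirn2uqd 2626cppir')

[('66 ', '2626', 'cpir')]

Pattern: one or more of any character except [2n] (captured as 'tail'); then optionally whitespace, then the literal '26' repeated 2 times (captured as 'tag'); then the literal 'cpi', then optionally the literal 'r' (captured).
Walking the string: at [7:18] match '66 2626cpir', groups = ('66 ', '2626', 'cpir').
With 3 capturing groups, `findall` returns a 3-tuple per match.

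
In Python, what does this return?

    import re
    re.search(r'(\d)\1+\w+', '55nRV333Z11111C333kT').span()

(0, 20)

The backreference `\1` re-matches whatever the first group consumed, character for character.
Unlike `match`, `search` isn't anchored — it looks for the pattern anywhere in the string.
The match spans [0:20] → '55nRV333Z11111C333kT'.
Captured: group 1 = '5'.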